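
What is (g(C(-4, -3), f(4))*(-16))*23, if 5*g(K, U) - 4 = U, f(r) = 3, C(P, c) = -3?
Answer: -2576/5 ≈ -515.20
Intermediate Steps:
g(K, U) = ⅘ + U/5
(g(C(-4, -3), f(4))*(-16))*23 = ((⅘ + (⅕)*3)*(-16))*23 = ((⅘ + ⅗)*(-16))*23 = ((7/5)*(-16))*23 = -112/5*23 = -2576/5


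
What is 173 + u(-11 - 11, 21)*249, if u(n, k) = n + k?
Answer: -76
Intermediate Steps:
u(n, k) = k + n
173 + u(-11 - 11, 21)*249 = 173 + (21 + (-11 - 11))*249 = 173 + (21 - 22)*249 = 173 - 1*249 = 173 - 249 = -76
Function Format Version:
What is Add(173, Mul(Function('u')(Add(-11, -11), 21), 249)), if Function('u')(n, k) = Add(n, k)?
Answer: -76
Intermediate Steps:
Function('u')(n, k) = Add(k, n)
Add(173, Mul(Function('u')(Add(-11, -11), 21), 249)) = Add(173, Mul(Add(21, Add(-11, -11)), 249)) = Add(173, Mul(Add(21, -22), 249)) = Add(173, Mul(-1, 249)) = Add(173, -249) = -76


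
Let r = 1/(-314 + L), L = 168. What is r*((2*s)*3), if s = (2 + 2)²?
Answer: -48/73 ≈ -0.65753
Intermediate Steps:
r = -1/146 (r = 1/(-314 + 168) = 1/(-146) = -1/146 ≈ -0.0068493)
s = 16 (s = 4² = 16)
r*((2*s)*3) = -2*16*3/146 = -16*3/73 = -1/146*96 = -48/73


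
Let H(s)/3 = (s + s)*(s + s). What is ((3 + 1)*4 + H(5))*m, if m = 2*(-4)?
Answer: -2528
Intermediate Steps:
H(s) = 12*s**2 (H(s) = 3*((s + s)*(s + s)) = 3*((2*s)*(2*s)) = 3*(4*s**2) = 12*s**2)
m = -8
((3 + 1)*4 + H(5))*m = ((3 + 1)*4 + 12*5**2)*(-8) = (4*4 + 12*25)*(-8) = (16 + 300)*(-8) = 316*(-8) = -2528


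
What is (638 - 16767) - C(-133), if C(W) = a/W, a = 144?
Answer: -2145013/133 ≈ -16128.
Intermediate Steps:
C(W) = 144/W
(638 - 16767) - C(-133) = (638 - 16767) - 144/(-133) = -16129 - 144*(-1)/133 = -16129 - 1*(-144/133) = -16129 + 144/133 = -2145013/133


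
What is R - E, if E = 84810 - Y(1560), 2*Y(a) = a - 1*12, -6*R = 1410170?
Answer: -957193/3 ≈ -3.1906e+5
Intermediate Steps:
R = -705085/3 (R = -⅙*1410170 = -705085/3 ≈ -2.3503e+5)
Y(a) = -6 + a/2 (Y(a) = (a - 1*12)/2 = (a - 12)/2 = (-12 + a)/2 = -6 + a/2)
E = 84036 (E = 84810 - (-6 + (½)*1560) = 84810 - (-6 + 780) = 84810 - 1*774 = 84810 - 774 = 84036)
R - E = -705085/3 - 1*84036 = -705085/3 - 84036 = -957193/3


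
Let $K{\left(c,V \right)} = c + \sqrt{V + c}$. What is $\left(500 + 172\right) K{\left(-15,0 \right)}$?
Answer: $-10080 + 672 i \sqrt{15} \approx -10080.0 + 2602.6 i$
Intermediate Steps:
$\left(500 + 172\right) K{\left(-15,0 \right)} = \left(500 + 172\right) \left(-15 + \sqrt{0 - 15}\right) = 672 \left(-15 + \sqrt{-15}\right) = 672 \left(-15 + i \sqrt{15}\right) = -10080 + 672 i \sqrt{15}$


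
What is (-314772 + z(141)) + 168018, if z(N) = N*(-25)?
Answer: -150279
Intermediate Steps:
z(N) = -25*N
(-314772 + z(141)) + 168018 = (-314772 - 25*141) + 168018 = (-314772 - 3525) + 168018 = -318297 + 168018 = -150279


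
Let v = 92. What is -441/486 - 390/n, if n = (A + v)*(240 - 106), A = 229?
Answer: -354791/387126 ≈ -0.91647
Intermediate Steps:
n = 43014 (n = (229 + 92)*(240 - 106) = 321*134 = 43014)
-441/486 - 390/n = -441/486 - 390/43014 = -441*1/486 - 390*1/43014 = -49/54 - 65/7169 = -354791/387126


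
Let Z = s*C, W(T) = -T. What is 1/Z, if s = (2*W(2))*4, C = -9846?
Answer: 1/157536 ≈ 6.3478e-6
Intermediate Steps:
s = -16 (s = (2*(-1*2))*4 = (2*(-2))*4 = -4*4 = -16)
Z = 157536 (Z = -16*(-9846) = 157536)
1/Z = 1/157536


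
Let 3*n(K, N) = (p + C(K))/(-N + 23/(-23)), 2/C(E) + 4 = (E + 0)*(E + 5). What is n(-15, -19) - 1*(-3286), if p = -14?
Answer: 12952391/3942 ≈ 3285.7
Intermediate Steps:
C(E) = 2/(-4 + E*(5 + E)) (C(E) = 2/(-4 + (E + 0)*(E + 5)) = 2/(-4 + E*(5 + E)))
n(K, N) = (-14 + 2/(-4 + K² + 5*K))/(3*(-1 - N)) (n(K, N) = ((-14 + 2/(-4 + K² + 5*K))/(-N + 23/(-23)))/3 = ((-14 + 2/(-4 + K² + 5*K))/(-N + 23*(-1/23)))/3 = ((-14 + 2/(-4 + K² + 5*K))/(-N - 1))/3 = ((-14 + 2/(-4 + K² + 5*K))/(-1 - N))/3 = (-14 + 2/(-4 + K² + 5*K))/(3*(-1 - N)))
n(-15, -19) - 1*(-3286) = 2*(-29 + 7*(-15)² + 35*(-15))/(3*(1 - 19)*(-4 + (-15)² + 5*(-15))) - 1*(-3286) = (⅔)*(-29 + 7*225 - 525)/(-18*(-4 + 225 - 75)) + 3286 = (⅔)*(-1/18)*(-29 + 1575 - 525)/146 + 3286 = (⅔)*(-1/18)*(1/146)*1021 + 3286 = -1021/3942 + 3286 = 12952391/3942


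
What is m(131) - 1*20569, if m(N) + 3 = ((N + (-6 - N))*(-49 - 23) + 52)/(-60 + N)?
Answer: -1460128/71 ≈ -20565.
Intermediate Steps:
m(N) = -3 + 484/(-60 + N) (m(N) = -3 + ((N + (-6 - N))*(-49 - 23) + 52)/(-60 + N) = -3 + (-6*(-72) + 52)/(-60 + N) = -3 + (432 + 52)/(-60 + N) = -3 + 484/(-60 + N))
m(131) - 1*20569 = (664 - 3*131)/(-60 + 131) - 1*20569 = (664 - 393)/71 - 20569 = (1/71)*271 - 20569 = 271/71 - 20569 = -1460128/71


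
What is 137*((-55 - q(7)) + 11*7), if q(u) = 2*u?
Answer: 1096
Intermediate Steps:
137*((-55 - q(7)) + 11*7) = 137*((-55 - 2*7) + 11*7) = 137*((-55 - 1*14) + 77) = 137*((-55 - 14) + 77) = 137*(-69 + 77) = 137*8 = 1096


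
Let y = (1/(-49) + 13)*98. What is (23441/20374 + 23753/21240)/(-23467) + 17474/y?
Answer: 3696889119729967/269112742121880 ≈ 13.737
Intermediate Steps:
y = 1272 (y = (-1/49 + 13)*98 = (636/49)*98 = 1272)
(23441/20374 + 23753/21240)/(-23467) + 17474/y = (23441/20374 + 23753/21240)/(-23467) + 17474/1272 = (23441*(1/20374) + 23753*(1/21240))*(-1/23467) + 17474*(1/1272) = (23441/20374 + 23753/21240)*(-1/23467) + 8737/636 = (490915231/216371880)*(-1/23467) + 8737/636 = -490915231/5077598907960 + 8737/636 = 3696889119729967/269112742121880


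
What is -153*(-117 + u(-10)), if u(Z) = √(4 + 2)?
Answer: 17901 - 153*√6 ≈ 17526.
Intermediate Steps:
u(Z) = √6
-153*(-117 + u(-10)) = -153*(-117 + √6) = 17901 - 153*√6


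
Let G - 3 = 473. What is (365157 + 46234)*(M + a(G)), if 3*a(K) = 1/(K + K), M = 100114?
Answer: 117627212338735/2856 ≈ 4.1186e+10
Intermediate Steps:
G = 476 (G = 3 + 473 = 476)
a(K) = 1/(6*K) (a(K) = 1/(3*(K + K)) = 1/(3*((2*K))) = (1/(2*K))/3 = 1/(6*K))
(365157 + 46234)*(M + a(G)) = (365157 + 46234)*(100114 + (⅙)/476) = 411391*(100114 + (⅙)*(1/476)) = 411391*(100114 + 1/2856) = 411391*(285925585/2856) = 117627212338735/2856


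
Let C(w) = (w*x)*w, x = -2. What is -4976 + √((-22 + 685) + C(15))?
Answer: -4976 + √213 ≈ -4961.4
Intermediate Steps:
C(w) = -2*w² (C(w) = (w*(-2))*w = (-2*w)*w = -2*w²)
-4976 + √((-22 + 685) + C(15)) = -4976 + √((-22 + 685) - 2*15²) = -4976 + √(663 - 2*225) = -4976 + √(663 - 450) = -4976 + √213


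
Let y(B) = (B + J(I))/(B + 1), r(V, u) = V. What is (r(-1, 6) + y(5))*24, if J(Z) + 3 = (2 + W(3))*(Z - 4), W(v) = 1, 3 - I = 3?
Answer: -64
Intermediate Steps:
I = 0 (I = 3 - 1*3 = 3 - 3 = 0)
J(Z) = -15 + 3*Z (J(Z) = -3 + (2 + 1)*(Z - 4) = -3 + 3*(-4 + Z) = -3 + (-12 + 3*Z) = -15 + 3*Z)
y(B) = (-15 + B)/(1 + B) (y(B) = (B + (-15 + 3*0))/(B + 1) = (B + (-15 + 0))/(1 + B) = (B - 15)/(1 + B) = (-15 + B)/(1 + B))
(r(-1, 6) + y(5))*24 = (-1 + (-15 + 5)/(1 + 5))*24 = (-1 - 10/6)*24 = (-1 + (⅙)*(-10))*24 = (-1 - 5/3)*24 = -8/3*24 = -64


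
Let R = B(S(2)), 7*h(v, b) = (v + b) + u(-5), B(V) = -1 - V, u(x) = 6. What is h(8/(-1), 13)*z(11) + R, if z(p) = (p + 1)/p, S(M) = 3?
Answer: -16/7 ≈ -2.2857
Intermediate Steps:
h(v, b) = 6/7 + b/7 + v/7 (h(v, b) = ((v + b) + 6)/7 = ((b + v) + 6)/7 = (6 + b + v)/7 = 6/7 + b/7 + v/7)
z(p) = (1 + p)/p
R = -4 (R = -1 - 1*3 = -1 - 3 = -4)
h(8/(-1), 13)*z(11) + R = (6/7 + (⅐)*13 + (8/(-1))/7)*((1 + 11)/11) - 4 = (6/7 + 13/7 + (8*(-1))/7)*((1/11)*12) - 4 = (6/7 + 13/7 + (⅐)*(-8))*(12/11) - 4 = (6/7 + 13/7 - 8/7)*(12/11) - 4 = (11/7)*(12/11) - 4 = 12/7 - 4 = -16/7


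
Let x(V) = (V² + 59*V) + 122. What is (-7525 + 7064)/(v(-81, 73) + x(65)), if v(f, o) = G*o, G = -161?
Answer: 461/3571 ≈ 0.12910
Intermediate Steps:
x(V) = 122 + V² + 59*V
v(f, o) = -161*o
(-7525 + 7064)/(v(-81, 73) + x(65)) = (-7525 + 7064)/(-161*73 + (122 + 65² + 59*65)) = -461/(-11753 + (122 + 4225 + 3835)) = -461/(-11753 + 8182) = -461/(-3571) = -461*(-1/3571) = 461/3571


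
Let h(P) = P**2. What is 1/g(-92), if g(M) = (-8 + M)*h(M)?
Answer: -1/846400 ≈ -1.1815e-6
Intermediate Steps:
g(M) = M**2*(-8 + M) (g(M) = (-8 + M)*M**2 = M**2*(-8 + M))
1/g(-92) = 1/((-92)**2*(-8 - 92)) = 1/(8464*(-100)) = 1/(-846400) = -1/846400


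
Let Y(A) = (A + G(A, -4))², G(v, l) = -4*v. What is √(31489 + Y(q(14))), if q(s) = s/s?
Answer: √31498 ≈ 177.48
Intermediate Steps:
q(s) = 1
Y(A) = 9*A² (Y(A) = (A - 4*A)² = (-3*A)² = 9*A²)
√(31489 + Y(q(14))) = √(31489 + 9*1²) = √(31489 + 9*1) = √(31489 + 9) = √31498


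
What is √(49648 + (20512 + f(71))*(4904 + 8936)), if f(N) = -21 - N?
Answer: 4*√17666403 ≈ 16813.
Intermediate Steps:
√(49648 + (20512 + f(71))*(4904 + 8936)) = √(49648 + (20512 + (-21 - 1*71))*(4904 + 8936)) = √(49648 + (20512 + (-21 - 71))*13840) = √(49648 + (20512 - 92)*13840) = √(49648 + 20420*13840) = √(49648 + 282612800) = √282662448 = 4*√17666403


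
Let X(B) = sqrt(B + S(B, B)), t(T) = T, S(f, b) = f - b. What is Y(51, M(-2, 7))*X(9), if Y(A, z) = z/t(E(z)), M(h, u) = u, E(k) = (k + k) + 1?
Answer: 7/5 ≈ 1.4000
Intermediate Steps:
E(k) = 1 + 2*k (E(k) = 2*k + 1 = 1 + 2*k)
Y(A, z) = z/(1 + 2*z)
X(B) = sqrt(B) (X(B) = sqrt(B + (B - B)) = sqrt(B + 0) = sqrt(B))
Y(51, M(-2, 7))*X(9) = (7/(1 + 2*7))*sqrt(9) = (7/(1 + 14))*3 = (7/15)*3 = 7/5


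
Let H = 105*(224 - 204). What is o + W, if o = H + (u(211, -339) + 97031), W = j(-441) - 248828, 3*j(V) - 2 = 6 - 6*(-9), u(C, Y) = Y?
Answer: -450046/3 ≈ -1.5002e+5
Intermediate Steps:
j(V) = 62/3 (j(V) = ⅔ + (6 - 6*(-9))/3 = ⅔ + (6 + 54)/3 = ⅔ + (⅓)*60 = ⅔ + 20 = 62/3)
H = 2100 (H = 105*20 = 2100)
W = -746422/3 (W = 62/3 - 248828 = -746422/3 ≈ -2.4881e+5)
o = 98792 (o = 2100 + (-339 + 97031) = 2100 + 96692 = 98792)
o + W = 98792 - 746422/3 = -450046/3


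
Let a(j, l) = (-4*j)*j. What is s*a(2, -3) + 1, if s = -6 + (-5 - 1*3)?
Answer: 225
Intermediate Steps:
a(j, l) = -4*j²
s = -14 (s = -6 + (-5 - 3) = -6 - 8 = -14)
s*a(2, -3) + 1 = -(-56)*2² + 1 = -(-56)*4 + 1 = -14*(-16) + 1 = 224 + 1 = 225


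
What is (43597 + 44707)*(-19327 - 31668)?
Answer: -4503062480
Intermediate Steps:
(43597 + 44707)*(-19327 - 31668) = 88304*(-50995) = -4503062480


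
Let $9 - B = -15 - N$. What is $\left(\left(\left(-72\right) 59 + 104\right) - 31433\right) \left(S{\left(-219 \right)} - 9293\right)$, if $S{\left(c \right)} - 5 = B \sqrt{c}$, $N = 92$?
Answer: $330439176 - 4126932 i \sqrt{219} \approx 3.3044 \cdot 10^{8} - 6.1073 \cdot 10^{7} i$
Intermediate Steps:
$B = 116$ ($B = 9 - \left(-15 - 92\right) = 9 - -107 = 9 + 107 = 116$)
$S{\left(c \right)} = 5 + 116 \sqrt{c}$
$\left(\left(\left(-72\right) 59 + 104\right) - 31433\right) \left(S{\left(-219 \right)} - 9293\right) = \left(\left(\left(-72\right) 59 + 104\right) - 31433\right) \left(\left(5 + 116 \sqrt{-219}\right) - 9293\right) = \left(\left(-4248 + 104\right) - 31433\right) \left(\left(5 + 116 i \sqrt{219}\right) - 9293\right) = \left(-4144 - 31433\right) \left(\left(5 + 116 i \sqrt{219}\right) - 9293\right) = - 35577 \left(-9288 + 116 i \sqrt{219}\right) = 330439176 - 4126932 i \sqrt{219}$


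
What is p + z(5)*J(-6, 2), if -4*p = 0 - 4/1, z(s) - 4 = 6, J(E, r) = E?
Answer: -59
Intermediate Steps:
z(s) = 10 (z(s) = 4 + 6 = 10)
p = 1 (p = -(0 - 4/1)/4 = -(0 + 1*(-4))/4 = -(0 - 4)/4 = -¼*(-4) = 1)
p + z(5)*J(-6, 2) = 1 + 10*(-6) = 1 - 60 = -59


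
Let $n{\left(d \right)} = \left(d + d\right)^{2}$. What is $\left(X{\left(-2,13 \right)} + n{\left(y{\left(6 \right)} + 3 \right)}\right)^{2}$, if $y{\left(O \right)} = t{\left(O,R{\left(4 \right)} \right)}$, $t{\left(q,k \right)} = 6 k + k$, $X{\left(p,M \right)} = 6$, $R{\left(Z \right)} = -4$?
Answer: $6280036$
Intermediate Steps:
$t{\left(q,k \right)} = 7 k$
$y{\left(O \right)} = -28$ ($y{\left(O \right)} = 7 \left(-4\right) = -28$)
$n{\left(d \right)} = 4 d^{2}$ ($n{\left(d \right)} = \left(2 d\right)^{2} = 4 d^{2}$)
$\left(X{\left(-2,13 \right)} + n{\left(y{\left(6 \right)} + 3 \right)}\right)^{2} = \left(6 + 4 \left(-28 + 3\right)^{2}\right)^{2} = \left(6 + 4 \left(-25\right)^{2}\right)^{2} = \left(6 + 4 \cdot 625\right)^{2} = \left(6 + 2500\right)^{2} = 2506^{2} = 6280036$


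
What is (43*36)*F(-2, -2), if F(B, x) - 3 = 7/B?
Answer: -774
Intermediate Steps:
F(B, x) = 3 + 7/B
(43*36)*F(-2, -2) = (43*36)*(3 + 7/(-2)) = 1548*(3 + 7*(-1/2)) = 1548*(3 - 7/2) = 1548*(-1/2) = -774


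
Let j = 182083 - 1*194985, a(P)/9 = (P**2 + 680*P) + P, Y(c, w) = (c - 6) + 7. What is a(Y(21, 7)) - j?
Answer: 152096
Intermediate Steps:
Y(c, w) = 1 + c (Y(c, w) = (-6 + c) + 7 = 1 + c)
a(P) = 9*P**2 + 6129*P (a(P) = 9*((P**2 + 680*P) + P) = 9*(P**2 + 681*P) = 9*P**2 + 6129*P)
j = -12902 (j = 182083 - 194985 = -12902)
a(Y(21, 7)) - j = 9*(1 + 21)*(681 + (1 + 21)) - 1*(-12902) = 9*22*(681 + 22) + 12902 = 9*22*703 + 12902 = 139194 + 12902 = 152096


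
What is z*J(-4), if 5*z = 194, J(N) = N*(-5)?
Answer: 776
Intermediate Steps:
J(N) = -5*N
z = 194/5 (z = (⅕)*194 = 194/5 ≈ 38.800)
z*J(-4) = 194*(-5*(-4))/5 = (194/5)*20 = 776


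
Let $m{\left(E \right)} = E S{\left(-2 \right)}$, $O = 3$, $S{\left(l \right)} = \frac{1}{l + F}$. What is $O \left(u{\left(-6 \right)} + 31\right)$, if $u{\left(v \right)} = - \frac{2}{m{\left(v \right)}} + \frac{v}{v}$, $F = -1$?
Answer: $93$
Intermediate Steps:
$S{\left(l \right)} = \frac{1}{-1 + l}$ ($S{\left(l \right)} = \frac{1}{l - 1} = \frac{1}{-1 + l}$)
$m{\left(E \right)} = - \frac{E}{3}$ ($m{\left(E \right)} = \frac{E}{-1 - 2} = \frac{E}{-3} = E \left(- \frac{1}{3}\right) = - \frac{E}{3}$)
$u{\left(v \right)} = 1 + \frac{6}{v}$ ($u{\left(v \right)} = - \frac{2}{\left(- \frac{1}{3}\right) v} + \frac{v}{v} = - 2 \left(- \frac{3}{v}\right) + 1 = \frac{6}{v} + 1 = 1 + \frac{6}{v}$)
$O \left(u{\left(-6 \right)} + 31\right) = 3 \left(\frac{6 - 6}{-6} + 31\right) = 3 \left(\left(- \frac{1}{6}\right) 0 + 31\right) = 3 \left(0 + 31\right) = 3 \cdot 31 = 93$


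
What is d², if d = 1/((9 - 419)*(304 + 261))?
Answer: 1/53661722500 ≈ 1.8635e-11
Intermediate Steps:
d = -1/231650 (d = 1/(-410*565) = 1/(-231650) = -1/231650 ≈ -4.3169e-6)
d² = (-1/231650)² = 1/53661722500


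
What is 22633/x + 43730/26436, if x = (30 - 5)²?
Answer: 312828619/8261250 ≈ 37.867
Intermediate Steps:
x = 625 (x = 25² = 625)
22633/x + 43730/26436 = 22633/625 + 43730/26436 = 22633*(1/625) + 43730*(1/26436) = 22633/625 + 21865/13218 = 312828619/8261250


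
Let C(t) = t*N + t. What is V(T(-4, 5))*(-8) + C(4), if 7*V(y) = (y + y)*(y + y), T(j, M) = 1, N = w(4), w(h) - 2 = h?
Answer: 164/7 ≈ 23.429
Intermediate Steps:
w(h) = 2 + h
N = 6 (N = 2 + 4 = 6)
V(y) = 4*y²/7 (V(y) = ((y + y)*(y + y))/7 = ((2*y)*(2*y))/7 = (4*y²)/7 = 4*y²/7)
C(t) = 7*t (C(t) = t*6 + t = 6*t + t = 7*t)
V(T(-4, 5))*(-8) + C(4) = ((4/7)*1²)*(-8) + 7*4 = ((4/7)*1)*(-8) + 28 = (4/7)*(-8) + 28 = -32/7 + 28 = 164/7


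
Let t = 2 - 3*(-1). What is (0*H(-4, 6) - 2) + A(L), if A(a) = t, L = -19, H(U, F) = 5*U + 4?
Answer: 3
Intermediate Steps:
H(U, F) = 4 + 5*U
t = 5 (t = 2 + 3 = 5)
A(a) = 5
(0*H(-4, 6) - 2) + A(L) = (0*(4 + 5*(-4)) - 2) + 5 = (0*(4 - 20) - 2) + 5 = (0*(-16) - 2) + 5 = (0 - 2) + 5 = -2 + 5 = 3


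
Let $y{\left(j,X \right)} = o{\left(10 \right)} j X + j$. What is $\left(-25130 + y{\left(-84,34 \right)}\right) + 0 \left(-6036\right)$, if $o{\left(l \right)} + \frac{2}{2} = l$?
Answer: $-50918$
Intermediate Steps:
$o{\left(l \right)} = -1 + l$
$y{\left(j,X \right)} = j + 9 X j$ ($y{\left(j,X \right)} = \left(-1 + 10\right) j X + j = 9 j X + j = 9 X j + j = j + 9 X j$)
$\left(-25130 + y{\left(-84,34 \right)}\right) + 0 \left(-6036\right) = \left(-25130 - 84 \left(1 + 9 \cdot 34\right)\right) + 0 \left(-6036\right) = \left(-25130 - 84 \left(1 + 306\right)\right) + 0 = \left(-25130 - 25788\right) + 0 = -50918 + 0 = -50918$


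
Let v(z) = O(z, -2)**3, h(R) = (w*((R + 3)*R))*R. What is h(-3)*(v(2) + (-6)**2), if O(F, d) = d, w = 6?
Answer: 0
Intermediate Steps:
h(R) = 6*R**2*(3 + R) (h(R) = (6*((R + 3)*R))*R = (6*((3 + R)*R))*R = (6*(R*(3 + R)))*R = (6*R*(3 + R))*R = 6*R**2*(3 + R))
v(z) = -8 (v(z) = (-2)**3 = -8)
h(-3)*(v(2) + (-6)**2) = (6*(-3)**2*(3 - 3))*(-8 + (-6)**2) = (6*9*0)*(-8 + 36) = 0*28 = 0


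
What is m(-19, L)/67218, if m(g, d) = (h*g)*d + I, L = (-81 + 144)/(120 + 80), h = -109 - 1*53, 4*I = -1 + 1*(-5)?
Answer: 32269/2240600 ≈ 0.014402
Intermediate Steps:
I = -3/2 (I = (-1 + 1*(-5))/4 = (-1 - 5)/4 = (1/4)*(-6) = -3/2 ≈ -1.5000)
h = -162 (h = -109 - 53 = -162)
L = 63/200 ≈ 0.31500
m(g, d) = -3/2 - 162*d*g (m(g, d) = (-162*g)*d - 3/2 = -162*d*g - 3/2 = -3/2 - 162*d*g)
m(-19, L)/67218 = (-3/2 - 162*63/200*(-19))/67218 = (-3/2 + 96957/100)*(1/67218) = (96807/100)*(1/67218) = 32269/2240600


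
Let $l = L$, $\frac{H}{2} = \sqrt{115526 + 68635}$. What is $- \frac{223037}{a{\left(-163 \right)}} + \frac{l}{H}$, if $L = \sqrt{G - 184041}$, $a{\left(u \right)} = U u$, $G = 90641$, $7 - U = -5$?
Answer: $\frac{223037}{1956} + \frac{5 i \sqrt{172006374}}{184161} \approx 114.03 + 0.35608 i$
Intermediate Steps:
$U = 12$ ($U = 7 - -5 = 7 + 5 = 12$)
$H = 2 \sqrt{184161}$ ($H = 2 \sqrt{115526 + 68635} = 2 \sqrt{184161} \approx 858.28$)
$a{\left(u \right)} = 12 u$
$L = 10 i \sqrt{934}$ ($L = \sqrt{90641 - 184041} = \sqrt{-93400} = 10 i \sqrt{934} \approx 305.61 i$)
$l = 10 i \sqrt{934} \approx 305.61 i$
$- \frac{223037}{a{\left(-163 \right)}} + \frac{l}{H} = - \frac{223037}{12 \left(-163\right)} + \frac{10 i \sqrt{934}}{2 \sqrt{184161}} = - \frac{223037}{-1956} + 10 i \sqrt{934} \frac{\sqrt{184161}}{368322} = \left(-223037\right) \left(- \frac{1}{1956}\right) + \frac{5 i \sqrt{172006374}}{184161} = \frac{223037}{1956} + \frac{5 i \sqrt{172006374}}{184161}$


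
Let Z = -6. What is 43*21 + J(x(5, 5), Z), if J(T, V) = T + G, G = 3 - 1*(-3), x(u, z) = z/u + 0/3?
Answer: 910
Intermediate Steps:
x(u, z) = z/u (x(u, z) = z/u + 0*(⅓) = z/u + 0 = z/u)
G = 6 (G = 3 + 3 = 6)
J(T, V) = 6 + T (J(T, V) = T + 6 = 6 + T)
43*21 + J(x(5, 5), Z) = 43*21 + (6 + 5/5) = 903 + (6 + 5*(⅕)) = 903 + (6 + 1) = 903 + 7 = 910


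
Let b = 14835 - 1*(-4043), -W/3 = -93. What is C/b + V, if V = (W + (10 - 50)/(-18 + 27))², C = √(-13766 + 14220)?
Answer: 6105841/81 + √454/18878 ≈ 75381.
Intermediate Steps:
W = 279 (W = -3*(-93) = 279)
C = √454 ≈ 21.307
V = 6105841/81 (V = (279 + (10 - 50)/(-18 + 27))² = (279 - 40/9)² = (2471/9)² = 6105841/81 ≈ 75381.)
b = 18878 (b = 14835 + 4043 = 18878)
C/b + V = √454/18878 + 6105841/81 = 6105841/81 + √454/18878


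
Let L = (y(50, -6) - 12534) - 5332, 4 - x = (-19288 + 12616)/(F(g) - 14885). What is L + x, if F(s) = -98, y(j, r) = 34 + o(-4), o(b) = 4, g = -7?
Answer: -267063664/14983 ≈ -17824.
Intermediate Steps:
y(j, r) = 38 (y(j, r) = 34 + 4 = 38)
x = 53260/14983 (x = 4 - (-19288 + 12616)/(-98 - 14885) = 4 - (-6672)/(-14983) = 4 - (-6672)*(-1)/14983 = 4 - 1*6672/14983 = 4 - 6672/14983 = 53260/14983 ≈ 3.5547)
L = -17828 (L = (38 - 12534) - 5332 = -12496 - 5332 = -17828)
L + x = -17828 + 53260/14983 = -267063664/14983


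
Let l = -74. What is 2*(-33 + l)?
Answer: -214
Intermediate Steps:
2*(-33 + l) = 2*(-33 - 74) = 2*(-107) = -214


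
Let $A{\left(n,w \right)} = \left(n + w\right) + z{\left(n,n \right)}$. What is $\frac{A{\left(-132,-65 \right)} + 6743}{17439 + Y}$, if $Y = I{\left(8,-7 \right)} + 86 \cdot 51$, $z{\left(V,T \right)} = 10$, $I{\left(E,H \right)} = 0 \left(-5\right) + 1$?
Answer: $\frac{3278}{10913} \approx 0.30038$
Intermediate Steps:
$I{\left(E,H \right)} = 1$ ($I{\left(E,H \right)} = 0 + 1 = 1$)
$Y = 4387$ ($Y = 1 + 86 \cdot 51 = 1 + 4386 = 4387$)
$A{\left(n,w \right)} = 10 + n + w$ ($A{\left(n,w \right)} = \left(n + w\right) + 10 = 10 + n + w$)
$\frac{A{\left(-132,-65 \right)} + 6743}{17439 + Y} = \frac{\left(10 - 132 - 65\right) + 6743}{17439 + 4387} = \frac{-187 + 6743}{21826} = 6556 \cdot \frac{1}{21826} = \frac{3278}{10913}$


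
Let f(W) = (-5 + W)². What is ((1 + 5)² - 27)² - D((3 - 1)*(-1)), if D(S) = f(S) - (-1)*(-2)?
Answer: 34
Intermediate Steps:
D(S) = -2 + (-5 + S)² (D(S) = (-5 + S)² - (-1)*(-2) = (-5 + S)² - 1*2 = (-5 + S)² - 2 = -2 + (-5 + S)²)
((1 + 5)² - 27)² - D((3 - 1)*(-1)) = ((1 + 5)² - 27)² - (-2 + (-5 + (3 - 1)*(-1))²) = (6² - 27)² - (-2 + (-5 + 2*(-1))²) = (36 - 27)² - (-2 + (-5 - 2)²) = 9² - (-2 + (-7)²) = 81 - (-2 + 49) = 81 - 1*47 = 81 - 47 = 34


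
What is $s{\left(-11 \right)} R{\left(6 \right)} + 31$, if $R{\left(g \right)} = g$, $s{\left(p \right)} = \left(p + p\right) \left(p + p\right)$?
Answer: $2935$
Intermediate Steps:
$s{\left(p \right)} = 4 p^{2}$ ($s{\left(p \right)} = 2 p 2 p = 4 p^{2}$)
$s{\left(-11 \right)} R{\left(6 \right)} + 31 = 4 \left(-11\right)^{2} \cdot 6 + 31 = 4 \cdot 121 \cdot 6 + 31 = 484 \cdot 6 + 31 = 2904 + 31 = 2935$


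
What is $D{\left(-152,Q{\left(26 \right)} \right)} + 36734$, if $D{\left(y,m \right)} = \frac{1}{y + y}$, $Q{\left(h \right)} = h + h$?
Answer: $\frac{11167135}{304} \approx 36734.0$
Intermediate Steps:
$Q{\left(h \right)} = 2 h$
$D{\left(y,m \right)} = \frac{1}{2 y}$
$D{\left(-152,Q{\left(26 \right)} \right)} + 36734 = \frac{1}{2 \left(-152\right)} + 36734 = \frac{1}{2} \left(- \frac{1}{152}\right) + 36734 = - \frac{1}{304} + 36734 = \frac{11167135}{304}$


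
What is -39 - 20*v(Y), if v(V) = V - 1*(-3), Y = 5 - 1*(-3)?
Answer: -259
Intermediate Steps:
Y = 8 (Y = 5 + 3 = 8)
v(V) = 3 + V (v(V) = V + 3 = 3 + V)
-39 - 20*v(Y) = -39 - 20*(3 + 8) = -39 - 20*11 = -39 - 220 = -259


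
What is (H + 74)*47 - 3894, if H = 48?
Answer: 1840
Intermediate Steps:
(H + 74)*47 - 3894 = (48 + 74)*47 - 3894 = 122*47 - 3894 = 5734 - 3894 = 1840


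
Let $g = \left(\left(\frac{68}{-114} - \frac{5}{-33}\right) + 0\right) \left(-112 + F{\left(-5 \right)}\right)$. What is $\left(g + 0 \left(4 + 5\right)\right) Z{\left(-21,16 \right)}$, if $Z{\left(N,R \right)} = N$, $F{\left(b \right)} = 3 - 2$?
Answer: $- \frac{216783}{209} \approx -1037.2$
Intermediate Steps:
$F{\left(b \right)} = 1$
$g = \frac{10323}{209}$ ($g = \left(\left(\frac{68}{-114} - \frac{5}{-33}\right) + 0\right) \left(-112 + 1\right) = \left(\left(68 \left(- \frac{1}{114}\right) - - \frac{5}{33}\right) + 0\right) \left(-111\right) = \left(\left(- \frac{34}{57} + \frac{5}{33}\right) + 0\right) \left(-111\right) = \left(- \frac{93}{209} + 0\right) \left(-111\right) = \left(- \frac{93}{209}\right) \left(-111\right) = \frac{10323}{209} \approx 49.392$)
$\left(g + 0 \left(4 + 5\right)\right) Z{\left(-21,16 \right)} = \left(\frac{10323}{209} + 0 \left(4 + 5\right)\right) \left(-21\right) = \left(\frac{10323}{209} + 0 \cdot 9\right) \left(-21\right) = \left(\frac{10323}{209} + 0\right) \left(-21\right) = \frac{10323}{209} \left(-21\right) = - \frac{216783}{209}$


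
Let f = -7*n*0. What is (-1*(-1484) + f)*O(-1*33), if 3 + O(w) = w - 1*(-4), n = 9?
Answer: -47488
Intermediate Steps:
f = 0 (f = -7*9*0 = -63*0 = 0)
O(w) = 1 + w (O(w) = -3 + (w - 1*(-4)) = -3 + (w + 4) = -3 + (4 + w) = 1 + w)
(-1*(-1484) + f)*O(-1*33) = (-1*(-1484) + 0)*(1 - 1*33) = (1484 + 0)*(1 - 33) = 1484*(-32) = -47488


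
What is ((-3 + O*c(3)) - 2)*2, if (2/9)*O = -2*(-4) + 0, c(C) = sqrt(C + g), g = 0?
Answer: -10 + 72*sqrt(3) ≈ 114.71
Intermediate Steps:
c(C) = sqrt(C) (c(C) = sqrt(C + 0) = sqrt(C))
O = 36 (O = 9*(-2*(-4) + 0)/2 = 9*(8 + 0)/2 = (9/2)*8 = 36)
((-3 + O*c(3)) - 2)*2 = ((-3 + 36*sqrt(3)) - 2)*2 = (-5 + 36*sqrt(3))*2 = -10 + 72*sqrt(3)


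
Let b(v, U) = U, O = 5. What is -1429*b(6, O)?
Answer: -7145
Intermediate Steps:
-1429*b(6, O) = -1429*5 = -7145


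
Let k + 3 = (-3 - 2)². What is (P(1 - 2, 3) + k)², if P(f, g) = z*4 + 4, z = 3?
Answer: 1444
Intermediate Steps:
P(f, g) = 16 (P(f, g) = 3*4 + 4 = 12 + 4 = 16)
k = 22 (k = -3 + (-3 - 2)² = -3 + (-5)² = -3 + 25 = 22)
(P(1 - 2, 3) + k)² = (16 + 22)² = 38² = 1444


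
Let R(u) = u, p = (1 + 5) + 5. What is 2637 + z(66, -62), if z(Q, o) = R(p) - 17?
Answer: 2631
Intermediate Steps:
p = 11 (p = 6 + 5 = 11)
z(Q, o) = -6 (z(Q, o) = 11 - 17 = -6)
2637 + z(66, -62) = 2637 - 6 = 2631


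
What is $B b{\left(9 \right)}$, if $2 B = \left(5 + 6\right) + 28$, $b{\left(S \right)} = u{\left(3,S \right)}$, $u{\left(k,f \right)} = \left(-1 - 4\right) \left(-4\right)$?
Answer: $390$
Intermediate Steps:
$u{\left(k,f \right)} = 20$ ($u{\left(k,f \right)} = \left(-5\right) \left(-4\right) = 20$)
$b{\left(S \right)} = 20$
$B = \frac{39}{2}$ ($B = \frac{\left(5 + 6\right) + 28}{2} = \frac{11 + 28}{2} = \frac{1}{2} \cdot 39 = \frac{39}{2} \approx 19.5$)
$B b{\left(9 \right)} = \frac{39}{2} \cdot 20 = 390$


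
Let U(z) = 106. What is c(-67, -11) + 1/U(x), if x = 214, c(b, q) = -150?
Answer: -15899/106 ≈ -149.99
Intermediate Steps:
c(-67, -11) + 1/U(x) = -150 + 1/106 = -15899/106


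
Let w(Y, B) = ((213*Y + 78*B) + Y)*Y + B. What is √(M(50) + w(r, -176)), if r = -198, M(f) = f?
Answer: 3*√1234186 ≈ 3332.8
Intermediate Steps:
w(Y, B) = B + Y*(78*B + 214*Y) (w(Y, B) = ((78*B + 213*Y) + Y)*Y + B = (78*B + 214*Y)*Y + B = Y*(78*B + 214*Y) + B = B + Y*(78*B + 214*Y))
√(M(50) + w(r, -176)) = √(50 + (-176 + 214*(-198)² + 78*(-176)*(-198))) = √(50 + (-176 + 214*39204 + 2718144)) = √(50 + (-176 + 8389656 + 2718144)) = √(50 + 11107624) = √11107674 = 3*√1234186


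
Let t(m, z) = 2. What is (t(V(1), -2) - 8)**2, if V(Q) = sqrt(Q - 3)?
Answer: 36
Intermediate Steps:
V(Q) = sqrt(-3 + Q)
(t(V(1), -2) - 8)**2 = (2 - 8)**2 = (-6)**2 = 36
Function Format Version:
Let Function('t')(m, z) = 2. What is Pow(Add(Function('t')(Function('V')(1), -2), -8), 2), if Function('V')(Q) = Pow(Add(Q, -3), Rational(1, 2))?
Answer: 36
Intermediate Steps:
Function('V')(Q) = Pow(Add(-3, Q), Rational(1, 2))
Pow(Add(Function('t')(Function('V')(1), -2), -8), 2) = Pow(Add(2, -8), 2) = Pow(-6, 2) = 36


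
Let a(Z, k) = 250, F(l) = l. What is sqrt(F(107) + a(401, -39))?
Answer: sqrt(357) ≈ 18.894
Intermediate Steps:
sqrt(F(107) + a(401, -39)) = sqrt(107 + 250) = sqrt(357)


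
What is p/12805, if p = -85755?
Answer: -17151/2561 ≈ -6.6970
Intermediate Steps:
p/12805 = -85755/12805 = -85755*1/12805 = -17151/2561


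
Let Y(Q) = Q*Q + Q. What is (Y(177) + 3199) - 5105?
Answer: 29600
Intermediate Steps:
Y(Q) = Q + Q² (Y(Q) = Q² + Q = Q + Q²)
(Y(177) + 3199) - 5105 = (177*(1 + 177) + 3199) - 5105 = (177*178 + 3199) - 5105 = (31506 + 3199) - 5105 = 34705 - 5105 = 29600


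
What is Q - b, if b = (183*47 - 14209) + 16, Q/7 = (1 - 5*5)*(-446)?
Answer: 80520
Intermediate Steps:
Q = 74928 (Q = 7*((1 - 5*5)*(-446)) = 7*((1 - 25)*(-446)) = 7*(-24*(-446)) = 7*10704 = 74928)
b = -5592 (b = (8601 - 14209) + 16 = -5608 + 16 = -5592)
Q - b = 74928 - 1*(-5592) = 74928 + 5592 = 80520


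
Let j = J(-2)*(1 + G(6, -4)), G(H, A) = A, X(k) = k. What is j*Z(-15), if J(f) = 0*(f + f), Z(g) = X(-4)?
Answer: 0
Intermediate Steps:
Z(g) = -4
J(f) = 0 (J(f) = 0*(2*f) = 0)
j = 0 (j = 0*(1 - 4) = 0*(-3) = 0)
j*Z(-15) = 0*(-4) = 0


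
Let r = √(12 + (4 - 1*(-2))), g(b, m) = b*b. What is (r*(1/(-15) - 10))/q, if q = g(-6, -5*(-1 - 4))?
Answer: -151*√2/180 ≈ -1.1864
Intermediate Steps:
g(b, m) = b²
q = 36 (q = (-6)² = 36)
r = 3*√2 (r = √(12 + (4 + 2)) = √(12 + 6) = √18 = 3*√2 ≈ 4.2426)
(r*(1/(-15) - 10))/q = ((3*√2)*(1/(-15) - 10))/36 = ((3*√2)*(-1/15 - 10))*(1/36) = ((3*√2)*(-151/15))*(1/36) = -151*√2/5*(1/36) = -151*√2/180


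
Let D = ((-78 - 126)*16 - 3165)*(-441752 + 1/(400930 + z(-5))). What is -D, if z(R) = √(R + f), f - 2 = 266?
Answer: -456519210431266771326/160744864637 - 6429*√263/160744864637 ≈ -2.8400e+9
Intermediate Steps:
f = 268 (f = 2 + 266 = 268)
z(R) = √(268 + R) (z(R) = √(R + 268) = √(268 + R))
D = 2840023608 - 6429/(400930 + √263) (D = ((-78 - 126)*16 - 3165)*(-441752 + 1/(400930 + √(268 - 5))) = (-204*16 - 3165)*(-441752 + 1/(400930 + √263)) = (-3264 - 3165)*(-441752 + 1/(400930 + √263)) = -6429*(-441752 + 1/(400930 + √263)) = 2840023608 - 6429/(400930 + √263) ≈ 2.8400e+9)
-D = -(456519210431266771326/160744864637 + 6429*√263/160744864637) = -456519210431266771326/160744864637 - 6429*√263/160744864637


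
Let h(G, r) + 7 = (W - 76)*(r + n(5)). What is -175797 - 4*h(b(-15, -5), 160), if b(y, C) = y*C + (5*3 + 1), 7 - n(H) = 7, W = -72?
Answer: -81049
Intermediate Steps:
n(H) = 0 (n(H) = 7 - 1*7 = 7 - 7 = 0)
b(y, C) = 16 + C*y (b(y, C) = C*y + (15 + 1) = C*y + 16 = 16 + C*y)
h(G, r) = -7 - 148*r (h(G, r) = -7 + (-72 - 76)*(r + 0) = -7 - 148*r)
-175797 - 4*h(b(-15, -5), 160) = -175797 - 4*(-7 - 148*160) = -175797 - 4*(-7 - 23680) = -175797 - 4*(-23687) = -175797 - 1*(-94748) = -175797 + 94748 = -81049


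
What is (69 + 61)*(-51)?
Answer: -6630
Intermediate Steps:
(69 + 61)*(-51) = 130*(-51) = -6630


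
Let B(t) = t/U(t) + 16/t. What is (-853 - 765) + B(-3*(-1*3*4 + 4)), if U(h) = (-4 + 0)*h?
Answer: -19411/12 ≈ -1617.6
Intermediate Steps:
U(h) = -4*h
B(t) = -¼ + 16/t (B(t) = t/((-4*t)) + 16/t = t*(-1/(4*t)) + 16/t = -¼ + 16/t)
(-853 - 765) + B(-3*(-1*3*4 + 4)) = (-853 - 765) + (64 - (-3)*(-1*3*4 + 4))/(4*((-3*(-1*3*4 + 4)))) = -1618 + (64 - (-3)*(-3*4 + 4))/(4*((-3*(-3*4 + 4)))) = -1618 + (64 - (-3)*(-12 + 4))/(4*((-3*(-12 + 4)))) = -1618 + (64 - (-3)*(-8))/(4*((-3*(-8)))) = -1618 + (¼)*(64 - 1*24)/24 = -1618 + (¼)*(1/24)*(64 - 24) = -1618 + (¼)*(1/24)*40 = -1618 + 5/12 = -19411/12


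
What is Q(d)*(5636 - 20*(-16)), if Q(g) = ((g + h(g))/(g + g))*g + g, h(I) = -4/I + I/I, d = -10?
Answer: -425854/5 ≈ -85171.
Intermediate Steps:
h(I) = 1 - 4/I (h(I) = -4/I + 1 = 1 - 4/I)
Q(g) = 3*g/2 + (-4 + g)/(2*g) (Q(g) = ((g + (-4 + g)/g)/(g + g))*g + g = ((g + (-4 + g)/g)/((2*g)))*g + g = ((g + (-4 + g)/g)*(1/(2*g)))*g + g = ((g + (-4 + g)/g)/(2*g))*g + g = (g/2 + (-4 + g)/(2*g)) + g = 3*g/2 + (-4 + g)/(2*g))
Q(d)*(5636 - 20*(-16)) = ((1/2)*(-4 - 10 + 3*(-10)**2)/(-10))*(5636 - 20*(-16)) = ((1/2)*(-1/10)*(-4 - 10 + 3*100))*(5636 + 320) = ((1/2)*(-1/10)*(-4 - 10 + 300))*5956 = ((1/2)*(-1/10)*286)*5956 = -143/10*5956 = -425854/5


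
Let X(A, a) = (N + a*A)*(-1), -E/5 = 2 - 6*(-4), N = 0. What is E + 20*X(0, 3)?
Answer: -130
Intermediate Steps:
E = -130 (E = -5*(2 - 6*(-4)) = -5*(2 + 24) = -5*26 = -130)
X(A, a) = -A*a (X(A, a) = (0 + a*A)*(-1) = (0 + A*a)*(-1) = (A*a)*(-1) = -A*a)
E + 20*X(0, 3) = -130 + 20*(-1*0*3) = -130 + 20*0 = -130 + 0 = -130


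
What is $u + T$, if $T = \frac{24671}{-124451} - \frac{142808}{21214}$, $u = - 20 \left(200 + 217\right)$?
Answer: $- \frac{11018379637881}{1320051757} \approx -8346.9$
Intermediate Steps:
$u = -8340$ ($u = \left(-20\right) 417 = -8340$)
$T = - \frac{9147984501}{1320051757}$ ($T = 24671 \left(- \frac{1}{124451}\right) - \frac{71404}{10607} = - \frac{24671}{124451} - \frac{71404}{10607} = - \frac{9147984501}{1320051757} \approx -6.93$)
$u + T = -8340 - \frac{9147984501}{1320051757} = - \frac{11018379637881}{1320051757}$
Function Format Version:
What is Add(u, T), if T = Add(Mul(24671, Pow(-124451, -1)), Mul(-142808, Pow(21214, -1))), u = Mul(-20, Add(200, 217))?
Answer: Rational(-11018379637881, 1320051757) ≈ -8346.9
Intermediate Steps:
u = -8340 (u = Mul(-20, 417) = -8340)
T = Rational(-9147984501, 1320051757) (T = Add(Mul(24671, Rational(-1, 124451)), Mul(-142808, Rational(1, 21214))) = Add(Rational(-24671, 124451), Rational(-71404, 10607)) = Rational(-9147984501, 1320051757) ≈ -6.9300)
Add(u, T) = Add(-8340, Rational(-9147984501, 1320051757)) = Rational(-11018379637881, 1320051757)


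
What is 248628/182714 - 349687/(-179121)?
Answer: 54213603253/16363957197 ≈ 3.3130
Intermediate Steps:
248628/182714 - 349687/(-179121) = 248628*(1/182714) - 349687*(-1/179121) = 124314/91357 + 349687/179121 = 54213603253/16363957197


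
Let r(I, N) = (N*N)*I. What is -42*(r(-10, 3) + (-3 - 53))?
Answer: 6132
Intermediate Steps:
r(I, N) = I*N² (r(I, N) = N²*I = I*N²)
-42*(r(-10, 3) + (-3 - 53)) = -42*(-10*3² + (-3 - 53)) = -42*(-10*9 - 56) = -42*(-90 - 56) = -42*(-146) = 6132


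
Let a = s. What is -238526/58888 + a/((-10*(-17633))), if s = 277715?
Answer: -1285260433/519186052 ≈ -2.4755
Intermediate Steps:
a = 277715
-238526/58888 + a/((-10*(-17633))) = -238526/58888 + 277715/((-10*(-17633))) = -238526*1/58888 + 277715/176330 = -119263/29444 + 277715*(1/176330) = -119263/29444 + 55543/35266 = -1285260433/519186052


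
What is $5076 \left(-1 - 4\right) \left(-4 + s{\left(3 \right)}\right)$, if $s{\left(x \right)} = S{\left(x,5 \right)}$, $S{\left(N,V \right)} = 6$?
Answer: $-50760$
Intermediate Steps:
$s{\left(x \right)} = 6$
$5076 \left(-1 - 4\right) \left(-4 + s{\left(3 \right)}\right) = 5076 \left(-1 - 4\right) \left(-4 + 6\right) = 5076 \left(\left(-5\right) 2\right) = 5076 \left(-10\right) = -50760$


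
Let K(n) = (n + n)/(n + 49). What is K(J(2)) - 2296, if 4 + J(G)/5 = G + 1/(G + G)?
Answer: -52818/23 ≈ -2296.4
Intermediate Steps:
J(G) = -20 + 5*G + 5/(2*G) (J(G) = -20 + 5*(G + 1/(G + G)) = -20 + 5*(G + 1/(2*G)) = -20 + (5*G + 5/(2*G)) = -20 + 5*G + 5/(2*G))
K(n) = 2*n/(49 + n) (K(n) = (2*n)/(49 + n) = 2*n/(49 + n))
K(J(2)) - 2296 = 2*(-20 + 5*2 + (5/2)/2)/(49 + (-20 + 5*2 + (5/2)/2)) - 2296 = 2*(-20 + 10 + (5/2)*(½))/(49 + (-20 + 10 + (5/2)*(½))) - 2296 = 2*(-20 + 10 + 5/4)/(49 + (-20 + 10 + 5/4)) - 2296 = 2*(-35/4)/(49 - 35/4) - 2296 = 2*(-35/4)/(161/4) - 2296 = 2*(-35/4)*(4/161) - 2296 = -10/23 - 2296 = -52818/23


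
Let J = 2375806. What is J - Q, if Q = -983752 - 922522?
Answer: 4282080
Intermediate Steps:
Q = -1906274
J - Q = 2375806 - 1*(-1906274) = 2375806 + 1906274 = 4282080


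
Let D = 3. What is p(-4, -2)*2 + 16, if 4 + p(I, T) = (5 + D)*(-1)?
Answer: -8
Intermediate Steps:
p(I, T) = -12 (p(I, T) = -4 + (5 + 3)*(-1) = -4 + 8*(-1) = -4 - 8 = -12)
p(-4, -2)*2 + 16 = -12*2 + 16 = -24 + 16 = -8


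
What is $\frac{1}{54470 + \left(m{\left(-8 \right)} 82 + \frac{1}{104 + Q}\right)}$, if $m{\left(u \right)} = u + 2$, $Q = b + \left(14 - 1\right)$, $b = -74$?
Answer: $\frac{43}{2321055} \approx 1.8526 \cdot 10^{-5}$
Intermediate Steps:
$Q = -61$ ($Q = -74 + \left(14 - 1\right) = -74 + 13 = -61$)
$m{\left(u \right)} = 2 + u$
$\frac{1}{54470 + \left(m{\left(-8 \right)} 82 + \frac{1}{104 + Q}\right)} = \frac{1}{54470 + \left(\left(2 - 8\right) 82 + \frac{1}{104 - 61}\right)} = \frac{1}{54470 + \left(\left(-6\right) 82 + \frac{1}{43}\right)} = \frac{1}{54470 + \left(-492 + \frac{1}{43}\right)} = \frac{1}{54470 - \frac{21155}{43}} = \frac{1}{\frac{2321055}{43}} = \frac{43}{2321055}$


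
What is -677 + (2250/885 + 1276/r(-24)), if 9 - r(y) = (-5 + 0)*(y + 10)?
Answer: -2502657/3599 ≈ -695.38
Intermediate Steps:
r(y) = 59 + 5*y (r(y) = 9 - (-5 + 0)*(y + 10) = 9 - (-5)*(10 + y) = 9 - (-50 - 5*y) = 9 + (50 + 5*y) = 59 + 5*y)
-677 + (2250/885 + 1276/r(-24)) = -677 + (2250/885 + 1276/(59 + 5*(-24))) = -677 + (2250*(1/885) + 1276/(59 - 120)) = -677 + (150/59 + 1276/(-61)) = -677 + (150/59 + 1276*(-1/61)) = -677 + (150/59 - 1276/61) = -677 - 66134/3599 = -2502657/3599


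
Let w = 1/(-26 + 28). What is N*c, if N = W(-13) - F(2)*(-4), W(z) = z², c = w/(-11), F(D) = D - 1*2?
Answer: -169/22 ≈ -7.6818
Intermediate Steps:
F(D) = -2 + D (F(D) = D - 2 = -2 + D)
w = ½ (w = 1/2 = ½ ≈ 0.50000)
c = -1/22 (c = (½)/(-11) = (½)*(-1/11) = -1/22 ≈ -0.045455)
N = 169 (N = (-13)² - (-2 + 2)*(-4) = 169 - 0*(-4) = 169 - 1*0 = 169 + 0 = 169)
N*c = 169*(-1/22) = -169/22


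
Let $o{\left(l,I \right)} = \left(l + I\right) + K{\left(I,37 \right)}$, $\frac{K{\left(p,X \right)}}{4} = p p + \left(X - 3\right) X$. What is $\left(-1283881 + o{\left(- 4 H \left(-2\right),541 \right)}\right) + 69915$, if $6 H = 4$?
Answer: $- \frac{112991}{3} \approx -37664.0$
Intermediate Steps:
$H = \frac{2}{3}$ ($H = \frac{1}{6} \cdot 4 = \frac{2}{3} \approx 0.66667$)
$K{\left(p,X \right)} = 4 p^{2} + 4 X \left(-3 + X\right)$ ($K{\left(p,X \right)} = 4 \left(p p + \left(X - 3\right) X\right) = 4 \left(p^{2} + \left(-3 + X\right) X\right) = 4 \left(p^{2} + X \left(-3 + X\right)\right) = 4 p^{2} + 4 X \left(-3 + X\right)$)
$o{\left(l,I \right)} = 5032 + I + l + 4 I^{2}$ ($o{\left(l,I \right)} = \left(l + I\right) + \left(\left(-12\right) 37 + 4 \cdot 37^{2} + 4 I^{2}\right) = \left(I + l\right) + \left(-444 + 4 \cdot 1369 + 4 I^{2}\right) = \left(I + l\right) + \left(-444 + 5476 + 4 I^{2}\right) = \left(I + l\right) + \left(5032 + 4 I^{2}\right) = 5032 + I + l + 4 I^{2}$)
$\left(-1283881 + o{\left(- 4 H \left(-2\right),541 \right)}\right) + 69915 = \left(-1283881 + \left(5032 + 541 + \left(-4\right) \frac{2}{3} \left(-2\right) + 4 \cdot 541^{2}\right)\right) + 69915 = \left(-1283881 + \left(5032 + 541 - - \frac{16}{3} + 4 \cdot 292681\right)\right) + 69915 = \left(-1283881 + \left(5032 + 541 + \frac{16}{3} + 1170724\right)\right) + 69915 = \left(-1283881 + \frac{3528907}{3}\right) + 69915 = - \frac{322736}{3} + 69915 = - \frac{112991}{3}$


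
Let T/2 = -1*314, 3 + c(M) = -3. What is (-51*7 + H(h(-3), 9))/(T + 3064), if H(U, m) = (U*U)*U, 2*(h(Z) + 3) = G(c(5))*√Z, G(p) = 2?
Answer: -17/116 + 2*I*√3/203 ≈ -0.14655 + 0.017065*I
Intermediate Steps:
c(M) = -6 (c(M) = -3 - 3 = -6)
T = -628 (T = 2*(-1*314) = 2*(-314) = -628)
h(Z) = -3 + √Z (h(Z) = -3 + (2*√Z)/2 = -3 + √Z)
H(U, m) = U³ (H(U, m) = U²*U = U³)
(-51*7 + H(h(-3), 9))/(T + 3064) = (-51*7 + (-3 + √(-3))³)/(-628 + 3064) = (-357 + (-3 + I*√3)³)/2436 = (-357 + (-3 + I*√3)³)*(1/2436) = -17/116 + (-3 + I*√3)³/2436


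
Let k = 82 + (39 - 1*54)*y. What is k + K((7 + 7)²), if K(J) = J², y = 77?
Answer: 37343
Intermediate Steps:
k = -1073 (k = 82 + (39 - 1*54)*77 = 82 + (39 - 54)*77 = 82 - 15*77 = 82 - 1155 = -1073)
k + K((7 + 7)²) = -1073 + ((7 + 7)²)² = -1073 + (14²)² = -1073 + 196² = -1073 + 38416 = 37343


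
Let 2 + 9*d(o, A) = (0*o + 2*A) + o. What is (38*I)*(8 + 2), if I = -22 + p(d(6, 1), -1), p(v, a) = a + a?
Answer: -9120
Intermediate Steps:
d(o, A) = -2/9 + o/9 + 2*A/9 (d(o, A) = -2/9 + ((0*o + 2*A) + o)/9 = -2/9 + ((0 + 2*A) + o)/9 = -2/9 + (2*A + o)/9 = -2/9 + (o + 2*A)/9 = -2/9 + (o/9 + 2*A/9) = -2/9 + o/9 + 2*A/9)
p(v, a) = 2*a
I = -24 (I = -22 + 2*(-1) = -22 - 2 = -24)
(38*I)*(8 + 2) = (38*(-24))*(8 + 2) = -912*10 = -9120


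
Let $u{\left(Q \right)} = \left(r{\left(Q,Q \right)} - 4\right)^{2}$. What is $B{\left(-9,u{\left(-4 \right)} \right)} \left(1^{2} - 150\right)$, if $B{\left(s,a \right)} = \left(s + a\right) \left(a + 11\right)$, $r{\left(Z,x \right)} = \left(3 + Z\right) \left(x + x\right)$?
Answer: $-28161$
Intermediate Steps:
$r{\left(Z,x \right)} = 2 x \left(3 + Z\right)$ ($r{\left(Z,x \right)} = \left(3 + Z\right) 2 x = 2 x \left(3 + Z\right)$)
$u{\left(Q \right)} = \left(-4 + 2 Q \left(3 + Q\right)\right)^{2}$ ($u{\left(Q \right)} = \left(2 Q \left(3 + Q\right) - 4\right)^{2} = \left(-4 + 2 Q \left(3 + Q\right)\right)^{2}$)
$B{\left(s,a \right)} = \left(11 + a\right) \left(a + s\right)$ ($B{\left(s,a \right)} = \left(a + s\right) \left(11 + a\right) = \left(11 + a\right) \left(a + s\right)$)
$B{\left(-9,u{\left(-4 \right)} \right)} \left(1^{2} - 150\right) = \left(\left(4 \left(-2 - 4 \left(3 - 4\right)\right)^{2}\right)^{2} + 11 \cdot 4 \left(-2 - 4 \left(3 - 4\right)\right)^{2} + 11 \left(-9\right) + 4 \left(-2 - 4 \left(3 - 4\right)\right)^{2} \left(-9\right)\right) \left(1^{2} - 150\right) = \left(\left(4 \left(-2 - -4\right)^{2}\right)^{2} + 11 \cdot 4 \left(-2 - -4\right)^{2} - 99 + 4 \left(-2 - -4\right)^{2} \left(-9\right)\right) \left(1 - 150\right) = \left(\left(4 \left(-2 + 4\right)^{2}\right)^{2} + 11 \cdot 4 \left(-2 + 4\right)^{2} - 99 + 4 \left(-2 + 4\right)^{2} \left(-9\right)\right) \left(-149\right) = \left(\left(4 \cdot 2^{2}\right)^{2} + 11 \cdot 4 \cdot 2^{2} - 99 + 4 \cdot 2^{2} \left(-9\right)\right) \left(-149\right) = \left(\left(4 \cdot 4\right)^{2} + 11 \cdot 4 \cdot 4 - 99 + 4 \cdot 4 \left(-9\right)\right) \left(-149\right) = \left(16^{2} + 11 \cdot 16 - 99 + 16 \left(-9\right)\right) \left(-149\right) = \left(256 + 176 - 99 - 144\right) \left(-149\right) = 189 \left(-149\right) = -28161$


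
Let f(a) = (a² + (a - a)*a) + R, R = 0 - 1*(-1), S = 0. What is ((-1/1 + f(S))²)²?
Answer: 0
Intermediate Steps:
R = 1 (R = 0 + 1 = 1)
f(a) = 1 + a² (f(a) = (a² + (a - a)*a) + 1 = (a² + 0*a) + 1 = (a² + 0) + 1 = a² + 1 = 1 + a²)
((-1/1 + f(S))²)² = ((-1/1 + (1 + 0²))²)² = ((-1*1 + (1 + 0))²)² = ((-1 + 1)²)² = (0²)² = 0² = 0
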